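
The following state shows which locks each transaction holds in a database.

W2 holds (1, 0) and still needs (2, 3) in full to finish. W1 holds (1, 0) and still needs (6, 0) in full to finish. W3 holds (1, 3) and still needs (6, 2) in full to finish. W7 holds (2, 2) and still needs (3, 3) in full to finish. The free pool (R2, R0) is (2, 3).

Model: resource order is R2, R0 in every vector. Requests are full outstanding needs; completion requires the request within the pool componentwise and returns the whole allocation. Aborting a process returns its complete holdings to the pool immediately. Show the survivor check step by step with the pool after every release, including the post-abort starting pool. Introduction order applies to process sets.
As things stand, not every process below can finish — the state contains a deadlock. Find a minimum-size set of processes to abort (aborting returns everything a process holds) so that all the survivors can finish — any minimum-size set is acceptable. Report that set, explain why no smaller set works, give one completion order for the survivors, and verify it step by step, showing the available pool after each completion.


The answer: abort W1.
Key observation: no ordering could ever have run W3 before the abort of W1; with (1, 0) back in the pool it fits at step 3.
Why nothing smaller works: aborting no one leaves the state deadlocked as given.
One survivor order: W2, W7, W3. Step-by-step check (post-abort pool first):
  pool = (3, 3)
  W2 needs (2, 3) <= (3, 3) -> finishes; pool += (1, 0) = (4, 3)
  W7 needs (3, 3) <= (4, 3) -> finishes; pool += (2, 2) = (6, 5)
  W3 needs (6, 2) <= (6, 5) -> finishes; pool += (1, 3) = (7, 8)


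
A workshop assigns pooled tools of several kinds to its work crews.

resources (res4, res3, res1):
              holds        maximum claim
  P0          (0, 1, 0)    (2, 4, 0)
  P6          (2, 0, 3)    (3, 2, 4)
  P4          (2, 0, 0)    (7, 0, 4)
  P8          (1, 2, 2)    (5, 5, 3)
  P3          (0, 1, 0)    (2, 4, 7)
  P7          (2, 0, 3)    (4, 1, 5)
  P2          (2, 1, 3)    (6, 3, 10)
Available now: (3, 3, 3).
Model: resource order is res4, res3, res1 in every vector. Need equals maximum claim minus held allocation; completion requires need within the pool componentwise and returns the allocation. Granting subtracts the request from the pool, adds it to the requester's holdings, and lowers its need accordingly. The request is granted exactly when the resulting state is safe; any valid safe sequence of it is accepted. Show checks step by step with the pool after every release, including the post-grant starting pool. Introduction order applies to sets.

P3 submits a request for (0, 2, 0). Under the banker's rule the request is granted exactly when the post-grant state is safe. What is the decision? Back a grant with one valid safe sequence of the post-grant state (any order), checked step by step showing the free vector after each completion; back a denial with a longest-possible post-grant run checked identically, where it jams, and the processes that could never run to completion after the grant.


DENY — the pretend-granted state is unsafe.
Key observation: after P7, P4 the pool peaks at (7, 1, 6), and each blocked process is short somewhere: P0 on res3; P6 on res3; P8 on res3; P3 on res1; P2 on res3, res1.
On the post-grant state, P7, P4 is a maximal run — nothing extends it. Check, step by step:
  pool = (3, 1, 3)
  run P7 (needs (2, 1, 2), free (3, 1, 3)); after release of (2, 0, 3) the pool is (5, 1, 6)
  run P4 (needs (5, 0, 4), free (5, 1, 6)); after release of (2, 0, 0) the pool is (7, 1, 6)
  P0 still needs (2, 3, 0) but only (7, 1, 6) is free — short on res3
  P6 still needs (1, 2, 1) but only (7, 1, 6) is free — short on res3
  P8 still needs (4, 3, 1) but only (7, 1, 6) is free — short on res3
  P3 still needs (2, 1, 7) but only (7, 1, 6) is free — short on res1
  P2 still needs (4, 2, 7) but only (7, 1, 6) is free — short on res3 and res1
Had the request been granted, P0, P6, P8, P3 and P2 could never finish.


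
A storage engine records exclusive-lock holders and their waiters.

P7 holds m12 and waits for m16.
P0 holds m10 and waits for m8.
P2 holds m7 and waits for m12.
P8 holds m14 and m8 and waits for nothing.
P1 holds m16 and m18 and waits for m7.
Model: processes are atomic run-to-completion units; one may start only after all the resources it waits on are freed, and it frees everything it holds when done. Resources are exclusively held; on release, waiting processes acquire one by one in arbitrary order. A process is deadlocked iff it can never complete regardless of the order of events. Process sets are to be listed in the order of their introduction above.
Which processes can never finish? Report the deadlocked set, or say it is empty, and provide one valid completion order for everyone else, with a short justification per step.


Deadlocked: P7, P2 and P1.
Key observation: the cycle P7 -> P1 -> P2 -> P7 can never break — each member waits on the next; no other process is dragged down with it.
The rest can finish in the order P8, P0.
Step-by-step check:
  P8: no waits; runs immediately, freeing m14 and m8
  run P0 (all its waits — m8 — are resolved); releases m10


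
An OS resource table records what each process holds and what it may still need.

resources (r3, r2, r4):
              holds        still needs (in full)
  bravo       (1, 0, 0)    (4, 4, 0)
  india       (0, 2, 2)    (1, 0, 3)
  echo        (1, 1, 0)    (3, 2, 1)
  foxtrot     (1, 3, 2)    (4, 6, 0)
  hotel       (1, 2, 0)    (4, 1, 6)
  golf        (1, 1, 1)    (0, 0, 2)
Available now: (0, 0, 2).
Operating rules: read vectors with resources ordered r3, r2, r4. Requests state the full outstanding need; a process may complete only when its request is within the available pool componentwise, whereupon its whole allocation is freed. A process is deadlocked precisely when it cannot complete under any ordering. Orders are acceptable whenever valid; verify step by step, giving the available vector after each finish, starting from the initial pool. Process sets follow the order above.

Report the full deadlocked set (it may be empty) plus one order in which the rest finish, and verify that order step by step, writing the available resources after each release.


Deadlocked: bravo, echo, foxtrot and hotel.
Key observation: the wall is r3: completing golf, india brings the pool only to (1, 3, 5), and all the rest need more.
The rest can finish in the order golf, india. Verifying each step:
  pool = (0, 0, 2)
  golf: need (0, 0, 2) fits (0, 0, 2); releases (1, 1, 1), pool now (1, 1, 3)
  india: need (1, 0, 3) fits (1, 1, 3); releases (0, 2, 2), pool now (1, 3, 5)
The stuck group stays short no matter what:
  bravo still needs (4, 4, 0) but only (1, 3, 5) is free — short on r3 and r2
  echo still needs (3, 2, 1) but only (1, 3, 5) is free — short on r3
  foxtrot still needs (4, 6, 0) but only (1, 3, 5) is free — short on r3 and r2
  hotel still needs (4, 1, 6) but only (1, 3, 5) is free — short on r3 and r4


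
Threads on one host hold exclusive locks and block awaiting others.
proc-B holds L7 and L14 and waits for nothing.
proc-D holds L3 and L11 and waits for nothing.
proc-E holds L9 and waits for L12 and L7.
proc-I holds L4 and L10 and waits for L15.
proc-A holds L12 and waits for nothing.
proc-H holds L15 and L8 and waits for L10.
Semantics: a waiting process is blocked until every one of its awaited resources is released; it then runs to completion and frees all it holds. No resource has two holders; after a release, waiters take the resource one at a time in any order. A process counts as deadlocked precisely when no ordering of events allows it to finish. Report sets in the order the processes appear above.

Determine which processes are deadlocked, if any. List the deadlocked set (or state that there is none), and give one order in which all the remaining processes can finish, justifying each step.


The deadlocked set is proc-I and proc-H.
Key observation: proc-I -> proc-H -> proc-I is a circular wait — nothing in it can go first; no other process is dragged down with it.
The rest can finish in the order proc-B, proc-A, proc-E, proc-D.
Walking it through:
  run proc-B (it waits on nothing); releases L7 and L14
  run proc-A (it waits on nothing); releases L12
  run proc-E (all its waits — L12 and L7 — are resolved); releases L9
  run proc-D (it waits on nothing); releases L3 and L11


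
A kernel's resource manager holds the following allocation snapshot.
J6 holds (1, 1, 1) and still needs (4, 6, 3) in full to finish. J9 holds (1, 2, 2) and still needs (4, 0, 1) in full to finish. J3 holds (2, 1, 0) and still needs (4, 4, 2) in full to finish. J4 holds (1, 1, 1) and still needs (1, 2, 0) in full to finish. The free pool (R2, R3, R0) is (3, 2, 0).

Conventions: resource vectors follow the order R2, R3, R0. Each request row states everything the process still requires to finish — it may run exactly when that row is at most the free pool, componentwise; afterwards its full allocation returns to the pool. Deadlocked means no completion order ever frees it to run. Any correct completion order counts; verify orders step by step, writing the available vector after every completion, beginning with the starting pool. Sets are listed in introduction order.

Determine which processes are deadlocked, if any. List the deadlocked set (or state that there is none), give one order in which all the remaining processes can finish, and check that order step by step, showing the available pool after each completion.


The deadlocked set is empty.
Key observation: no deadlock: J4 fits now, and the freed resources carry the rest through.
One completion order for the rest: J4, J9, J3, J6. Verifying each step:
  pool = (3, 2, 0)
  run J4 (needs (1, 2, 0), free (3, 2, 0)); after release of (1, 1, 1) the pool is (4, 3, 1)
  run J9 (needs (4, 0, 1), free (4, 3, 1)); after release of (1, 2, 2) the pool is (5, 5, 3)
  run J3 (needs (4, 4, 2), free (5, 5, 3)); after release of (2, 1, 0) the pool is (7, 6, 3)
  run J6 (needs (4, 6, 3), free (7, 6, 3)); after release of (1, 1, 1) the pool is (8, 7, 4)


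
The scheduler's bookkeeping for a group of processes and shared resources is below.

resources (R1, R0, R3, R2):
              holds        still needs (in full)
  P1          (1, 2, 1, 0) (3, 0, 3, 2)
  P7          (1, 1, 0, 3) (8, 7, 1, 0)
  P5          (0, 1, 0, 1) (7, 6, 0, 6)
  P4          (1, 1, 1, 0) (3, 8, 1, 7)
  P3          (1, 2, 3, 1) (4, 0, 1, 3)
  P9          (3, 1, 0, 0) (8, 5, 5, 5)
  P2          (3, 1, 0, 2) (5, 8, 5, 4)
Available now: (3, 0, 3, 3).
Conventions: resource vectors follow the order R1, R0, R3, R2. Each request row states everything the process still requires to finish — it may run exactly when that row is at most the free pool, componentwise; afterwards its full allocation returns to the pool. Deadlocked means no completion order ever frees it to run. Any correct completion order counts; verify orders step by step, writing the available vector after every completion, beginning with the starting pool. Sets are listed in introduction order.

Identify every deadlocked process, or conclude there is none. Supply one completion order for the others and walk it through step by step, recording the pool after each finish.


Deadlocked set: P7, P5, P4, P9 and P2.
Key observation: even finishing P1, P3 leaves just (5, 4, 7, 4) free — too little R0 for any of the remaining processes.
The rest can finish in the order P1, P3. Check, step by step:
  pool = (3, 0, 3, 3)
  run P1 (needs (3, 0, 3, 2), free (3, 0, 3, 3)); after release of (1, 2, 1, 0) the pool is (4, 2, 4, 3)
  run P3 (needs (4, 0, 1, 3), free (4, 2, 4, 3)); after release of (1, 2, 3, 1) the pool is (5, 4, 7, 4)
The blocked processes can never fit:
  blocked: P7 wants (8, 7, 1, 0), pool (5, 4, 7, 4) — not enough R1 and R0
  blocked: P5 wants (7, 6, 0, 6), pool (5, 4, 7, 4) — not enough R1, R0 and R2
  blocked: P4 wants (3, 8, 1, 7), pool (5, 4, 7, 4) — not enough R0 and R2
  blocked: P9 wants (8, 5, 5, 5), pool (5, 4, 7, 4) — not enough R1, R0 and R2
  blocked: P2 wants (5, 8, 5, 4), pool (5, 4, 7, 4) — not enough R0


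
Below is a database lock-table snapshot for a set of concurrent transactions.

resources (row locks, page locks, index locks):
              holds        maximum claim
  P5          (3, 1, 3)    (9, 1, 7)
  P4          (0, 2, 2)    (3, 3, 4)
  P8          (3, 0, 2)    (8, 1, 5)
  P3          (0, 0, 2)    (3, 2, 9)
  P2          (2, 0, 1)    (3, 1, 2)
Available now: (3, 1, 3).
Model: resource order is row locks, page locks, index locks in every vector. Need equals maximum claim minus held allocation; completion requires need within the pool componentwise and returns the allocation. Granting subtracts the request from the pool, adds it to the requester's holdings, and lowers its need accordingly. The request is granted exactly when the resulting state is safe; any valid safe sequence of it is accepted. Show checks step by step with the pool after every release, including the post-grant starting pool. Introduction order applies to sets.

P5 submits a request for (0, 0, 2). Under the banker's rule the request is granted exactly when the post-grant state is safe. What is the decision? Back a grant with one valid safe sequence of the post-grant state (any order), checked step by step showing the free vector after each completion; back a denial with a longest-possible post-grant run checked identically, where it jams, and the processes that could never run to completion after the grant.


GRANT — the state after the grant stays safe, e.g. via P2, P4, P8, P5, P3.
Key observation: even at the reduced pool (3, 1, 1), P2 fits immediately, so safety survives the grant.
Check on the post-grant state, step by step:
  pool = (3, 1, 1)
  run P2 (needs (1, 1, 1), free (3, 1, 1)); after release of (2, 0, 1) the pool is (5, 1, 2)
  run P4 (needs (3, 1, 2), free (5, 1, 2)); after release of (0, 2, 2) the pool is (5, 3, 4)
  run P8 (needs (5, 1, 3), free (5, 3, 4)); after release of (3, 0, 2) the pool is (8, 3, 6)
  run P5 (needs (6, 0, 2), free (8, 3, 6)); after release of (3, 1, 5) the pool is (11, 4, 11)
  run P3 (needs (3, 2, 7), free (11, 4, 11)); after release of (0, 0, 2) the pool is (11, 4, 13)


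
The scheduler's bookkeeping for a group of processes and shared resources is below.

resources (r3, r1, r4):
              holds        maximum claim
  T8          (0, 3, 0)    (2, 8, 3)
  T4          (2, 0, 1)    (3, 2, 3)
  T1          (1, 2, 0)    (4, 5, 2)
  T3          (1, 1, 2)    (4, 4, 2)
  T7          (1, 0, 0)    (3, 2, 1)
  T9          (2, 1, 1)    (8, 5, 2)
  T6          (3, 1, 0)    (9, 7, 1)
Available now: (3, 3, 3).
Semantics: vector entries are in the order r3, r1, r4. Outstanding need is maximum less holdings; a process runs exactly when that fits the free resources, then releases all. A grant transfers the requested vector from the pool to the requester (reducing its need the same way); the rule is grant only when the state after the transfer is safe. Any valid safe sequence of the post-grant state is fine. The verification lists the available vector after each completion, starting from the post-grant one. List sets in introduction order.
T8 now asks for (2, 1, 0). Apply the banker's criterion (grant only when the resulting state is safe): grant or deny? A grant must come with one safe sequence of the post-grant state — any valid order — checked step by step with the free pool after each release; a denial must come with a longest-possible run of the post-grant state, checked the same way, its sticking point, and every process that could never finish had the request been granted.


DENY: after the grant no complete ordering would exist.
Key observation: no order helps: past T4, T7, the free pool tops out at (4, 2, 4), below what each blocked process needs in r1.
On the post-grant state, T4, T7 is a maximal run — nothing extends it. Verifying each step:
  pool = (1, 2, 3)
  T4 needs (1, 2, 2) <= (1, 2, 3) -> finishes; pool += (2, 0, 1) = (3, 2, 4)
  T7 needs (2, 2, 1) <= (3, 2, 4) -> finishes; pool += (1, 0, 0) = (4, 2, 4)
  blocked: T8 wants (0, 4, 3), pool (4, 2, 4) — not enough r1
  blocked: T1 wants (3, 3, 2), pool (4, 2, 4) — not enough r1
  blocked: T3 wants (3, 3, 0), pool (4, 2, 4) — not enough r1
  blocked: T9 wants (6, 4, 1), pool (4, 2, 4) — not enough r3 and r1
  blocked: T6 wants (6, 6, 1), pool (4, 2, 4) — not enough r3 and r1
Had the request been granted, T8, T1, T3, T9 and T6 could never finish.


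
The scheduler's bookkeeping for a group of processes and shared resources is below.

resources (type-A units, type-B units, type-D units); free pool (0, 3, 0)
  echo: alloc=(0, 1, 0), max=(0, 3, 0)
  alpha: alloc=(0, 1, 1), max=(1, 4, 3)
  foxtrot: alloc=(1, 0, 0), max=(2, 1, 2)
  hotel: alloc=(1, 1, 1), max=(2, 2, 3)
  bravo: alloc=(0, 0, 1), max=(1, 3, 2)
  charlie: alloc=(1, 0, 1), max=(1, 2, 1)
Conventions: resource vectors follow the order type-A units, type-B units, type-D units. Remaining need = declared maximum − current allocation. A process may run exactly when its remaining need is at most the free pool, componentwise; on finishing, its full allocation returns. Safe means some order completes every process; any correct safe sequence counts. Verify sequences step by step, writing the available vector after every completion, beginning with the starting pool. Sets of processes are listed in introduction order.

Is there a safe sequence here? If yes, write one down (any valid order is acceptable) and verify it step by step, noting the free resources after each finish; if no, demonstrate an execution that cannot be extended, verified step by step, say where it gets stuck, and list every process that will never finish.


SAFE — a valid safe sequence is charlie, bravo, foxtrot, echo, alpha, hotel.
Key observation: the order's first zero-slack moment is bravo ((1, 3, 1) needed, (1, 3, 1) free — a requested resource with nothing to spare).
Verifying each step:
  pool = (0, 3, 0)
  charlie: need (0, 2, 0) fits (0, 3, 0); releases (1, 0, 1), pool now (1, 3, 1)
  bravo: need (1, 3, 1) fits (1, 3, 1); releases (0, 0, 1), pool now (1, 3, 2)
  foxtrot: need (1, 1, 2) fits (1, 3, 2); releases (1, 0, 0), pool now (2, 3, 2)
  echo: need (0, 2, 0) fits (2, 3, 2); releases (0, 1, 0), pool now (2, 4, 2)
  alpha: need (1, 3, 2) fits (2, 4, 2); releases (0, 1, 1), pool now (2, 5, 3)
  hotel: need (1, 1, 2) fits (2, 5, 3); releases (1, 1, 1), pool now (3, 6, 4)


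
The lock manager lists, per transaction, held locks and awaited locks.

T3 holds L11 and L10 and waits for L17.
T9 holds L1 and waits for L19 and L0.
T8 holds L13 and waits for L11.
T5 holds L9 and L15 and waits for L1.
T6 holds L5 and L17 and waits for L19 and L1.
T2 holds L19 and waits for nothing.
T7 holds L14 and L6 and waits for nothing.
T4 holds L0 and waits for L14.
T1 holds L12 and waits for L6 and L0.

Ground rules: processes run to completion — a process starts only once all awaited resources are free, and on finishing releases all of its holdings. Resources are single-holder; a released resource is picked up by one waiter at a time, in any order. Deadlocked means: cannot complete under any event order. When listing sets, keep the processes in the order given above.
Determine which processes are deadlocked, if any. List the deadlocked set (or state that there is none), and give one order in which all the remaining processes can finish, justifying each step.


No process is deadlocked.
Key observation: although several processes wait, no cycle exists — each chain bottoms out at a free runner.
The rest can finish in the order T2, T7, T4, T9, T6, T3, T8, T1, T5.
Step-by-step check:
  T2 waits on nothing -> runs at once and releases L19
  T7 waits on nothing -> runs at once and releases L14 and L6
  T4 waits on L14 — all released -> runs and releases L0
  T9 waits on L19 and L0 — all released -> runs and releases L1
  T6 waits on L19 and L1 — all released -> runs and releases L5 and L17
  T3 waits on L17 — all released -> runs and releases L11 and L10
  T8 waits on L11 — all released -> runs and releases L13
  T1 waits on L6 and L0 — all released -> runs and releases L12
  T5 waits on L1 — all released -> runs and releases L9 and L15


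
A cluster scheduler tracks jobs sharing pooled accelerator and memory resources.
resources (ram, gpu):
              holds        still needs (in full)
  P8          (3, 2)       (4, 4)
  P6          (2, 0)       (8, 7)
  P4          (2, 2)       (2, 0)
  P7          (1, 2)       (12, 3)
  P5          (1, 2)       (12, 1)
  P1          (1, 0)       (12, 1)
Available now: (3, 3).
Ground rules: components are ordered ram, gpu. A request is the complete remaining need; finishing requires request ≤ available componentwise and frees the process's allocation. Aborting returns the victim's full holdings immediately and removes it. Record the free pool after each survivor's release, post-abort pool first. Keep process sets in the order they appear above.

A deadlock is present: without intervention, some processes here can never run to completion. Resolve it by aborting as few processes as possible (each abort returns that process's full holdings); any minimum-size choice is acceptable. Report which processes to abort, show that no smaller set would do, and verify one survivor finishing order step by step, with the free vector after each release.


The answer: abort P7 and P1.
Key observation: aborting P7 and P1 returns (2, 2), and P5 — hopeless before — runs at step 4 with the returned capacity in the pool.
No one abort is enough; case by case: P8 alone leaves P7 blocked (short on ram); P6 alone leaves P7 blocked (short on ram); P4 alone leaves P7 blocked (short on ram); P7 alone leaves P5 blocked (short on ram); P5 alone leaves P7 blocked (short on ram); P1 alone leaves P7 blocked (short on ram).
Survivors finish in the order: P4, P8, P6, P5. Step-by-step check (pool after the aborts first):
  pool = (5, 5)
  P4: need (2, 0) fits (5, 5); releases (2, 2), pool now (7, 7)
  P8: need (4, 4) fits (7, 7); releases (3, 2), pool now (10, 9)
  P6: need (8, 7) fits (10, 9); releases (2, 0), pool now (12, 9)
  P5: need (12, 1) fits (12, 9); releases (1, 2), pool now (13, 11)


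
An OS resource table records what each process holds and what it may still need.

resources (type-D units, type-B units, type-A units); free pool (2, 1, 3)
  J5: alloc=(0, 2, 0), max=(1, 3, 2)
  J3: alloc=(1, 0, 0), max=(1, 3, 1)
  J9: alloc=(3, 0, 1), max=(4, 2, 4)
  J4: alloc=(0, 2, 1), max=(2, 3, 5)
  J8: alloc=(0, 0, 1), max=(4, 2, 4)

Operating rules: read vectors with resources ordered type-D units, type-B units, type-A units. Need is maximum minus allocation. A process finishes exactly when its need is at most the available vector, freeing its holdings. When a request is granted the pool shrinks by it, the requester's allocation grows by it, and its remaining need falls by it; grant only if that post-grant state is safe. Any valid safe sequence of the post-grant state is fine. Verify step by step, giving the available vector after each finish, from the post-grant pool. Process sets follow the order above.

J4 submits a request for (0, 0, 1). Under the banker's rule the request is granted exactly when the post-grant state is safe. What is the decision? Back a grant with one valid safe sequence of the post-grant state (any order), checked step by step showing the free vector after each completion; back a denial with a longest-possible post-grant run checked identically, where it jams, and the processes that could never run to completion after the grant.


DENY. Granting would leave the state unsafe.
Key observation: after J5, J3 complete, (3, 3, 2) is the best the pool ever gets, yet each leftover process wants more type-A units.
On the post-grant state, J5, J3 is a maximal run — nothing extends it. Step-by-step check:
  pool = (2, 1, 2)
  J5 needs (1, 1, 2) <= (2, 1, 2) -> finishes; pool += (0, 2, 0) = (2, 3, 2)
  J3 needs (0, 3, 1) <= (2, 3, 2) -> finishes; pool += (1, 0, 0) = (3, 3, 2)
  J9 still needs (1, 2, 3) but only (3, 3, 2) is free — short on type-A units
  J4 still needs (2, 1, 3) but only (3, 3, 2) is free — short on type-A units
  J8 still needs (4, 2, 3) but only (3, 3, 2) is free — short on type-D units and type-A units
Had the request been granted, J9, J4 and J8 could never finish.


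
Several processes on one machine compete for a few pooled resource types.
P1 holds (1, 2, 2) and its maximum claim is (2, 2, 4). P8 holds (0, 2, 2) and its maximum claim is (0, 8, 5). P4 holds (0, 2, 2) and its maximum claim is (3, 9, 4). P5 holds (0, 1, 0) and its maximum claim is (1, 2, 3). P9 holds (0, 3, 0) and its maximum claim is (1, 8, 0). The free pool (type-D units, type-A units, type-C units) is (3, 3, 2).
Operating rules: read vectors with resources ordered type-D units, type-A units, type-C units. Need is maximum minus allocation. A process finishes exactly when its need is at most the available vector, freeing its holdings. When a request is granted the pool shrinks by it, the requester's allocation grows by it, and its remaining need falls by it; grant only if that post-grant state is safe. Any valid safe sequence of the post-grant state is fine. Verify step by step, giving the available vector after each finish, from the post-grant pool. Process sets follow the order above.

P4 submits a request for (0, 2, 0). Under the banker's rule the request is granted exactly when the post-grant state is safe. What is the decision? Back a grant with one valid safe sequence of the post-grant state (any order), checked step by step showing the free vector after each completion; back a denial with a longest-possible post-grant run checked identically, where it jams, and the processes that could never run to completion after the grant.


DENY. Granting would leave the state unsafe.
Key observation: after P1, P5 complete, (4, 4, 4) is the best the pool ever gets, yet each leftover process wants more type-A units.
Pretend the grant happened; the run P1, P5 goes as far as possible. Step-by-step check:
  pool = (3, 1, 2)
  P1: need (1, 0, 2) fits (3, 1, 2); releases (1, 2, 2), pool now (4, 3, 4)
  P5: need (1, 1, 3) fits (4, 3, 4); releases (0, 1, 0), pool now (4, 4, 4)
  blocked: P8 wants (0, 6, 3), pool (4, 4, 4) — not enough type-A units
  blocked: P4 wants (3, 5, 2), pool (4, 4, 4) — not enough type-A units
  blocked: P9 wants (1, 5, 0), pool (4, 4, 4) — not enough type-A units
Post-grant, the permanently blocked set is P8, P4 and P9.


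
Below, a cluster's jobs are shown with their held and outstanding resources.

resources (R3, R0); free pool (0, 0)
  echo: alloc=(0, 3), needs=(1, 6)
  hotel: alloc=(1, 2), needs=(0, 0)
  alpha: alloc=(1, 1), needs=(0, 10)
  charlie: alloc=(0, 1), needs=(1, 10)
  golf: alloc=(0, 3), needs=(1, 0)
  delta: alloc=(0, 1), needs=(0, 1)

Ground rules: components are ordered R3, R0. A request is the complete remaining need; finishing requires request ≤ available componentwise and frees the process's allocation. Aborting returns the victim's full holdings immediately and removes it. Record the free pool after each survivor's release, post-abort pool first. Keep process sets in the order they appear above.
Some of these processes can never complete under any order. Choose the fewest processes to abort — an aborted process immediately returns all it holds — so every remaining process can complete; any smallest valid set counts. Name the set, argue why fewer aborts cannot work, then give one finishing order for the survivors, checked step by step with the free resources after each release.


Abort alpha.
Key observation: charlie could never have finished before the abort; with (1, 1) returned by alpha, it fits at step 5.
No smaller set exists: with zero aborts the deadlock remains.
One survivor order: hotel, golf, delta, echo, charlie. Walking it through (post-abort pool first):
  pool = (1, 1)
  run hotel (needs (0, 0), free (1, 1)); after release of (1, 2) the pool is (2, 3)
  run golf (needs (1, 0), free (2, 3)); after release of (0, 3) the pool is (2, 6)
  run delta (needs (0, 1), free (2, 6)); after release of (0, 1) the pool is (2, 7)
  run echo (needs (1, 6), free (2, 7)); after release of (0, 3) the pool is (2, 10)
  run charlie (needs (1, 10), free (2, 10)); after release of (0, 1) the pool is (2, 11)


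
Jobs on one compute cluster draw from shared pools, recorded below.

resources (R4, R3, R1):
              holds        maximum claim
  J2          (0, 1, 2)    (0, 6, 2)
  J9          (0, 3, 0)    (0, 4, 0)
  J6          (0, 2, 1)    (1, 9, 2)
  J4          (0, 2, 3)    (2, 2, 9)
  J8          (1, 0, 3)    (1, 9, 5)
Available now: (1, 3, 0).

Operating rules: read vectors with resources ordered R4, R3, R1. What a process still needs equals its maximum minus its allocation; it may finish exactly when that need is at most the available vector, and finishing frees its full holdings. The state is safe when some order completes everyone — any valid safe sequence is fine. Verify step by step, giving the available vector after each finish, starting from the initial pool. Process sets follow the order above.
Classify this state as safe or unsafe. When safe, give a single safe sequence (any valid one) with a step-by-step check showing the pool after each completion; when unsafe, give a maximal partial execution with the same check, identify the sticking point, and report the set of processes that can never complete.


SAFE, for example via the order J9, J2, J6, J8, J4.
Key observation: J6 marks the first exact bind of the order: its need (1, 7, 1) fits the free (1, 7, 2) with zero slack on a requested resource.
Verifying each step:
  pool = (1, 3, 0)
  run J9 (needs (0, 1, 0), free (1, 3, 0)); after release of (0, 3, 0) the pool is (1, 6, 0)
  run J2 (needs (0, 5, 0), free (1, 6, 0)); after release of (0, 1, 2) the pool is (1, 7, 2)
  run J6 (needs (1, 7, 1), free (1, 7, 2)); after release of (0, 2, 1) the pool is (1, 9, 3)
  run J8 (needs (0, 9, 2), free (1, 9, 3)); after release of (1, 0, 3) the pool is (2, 9, 6)
  run J4 (needs (2, 0, 6), free (2, 9, 6)); after release of (0, 2, 3) the pool is (2, 11, 9)


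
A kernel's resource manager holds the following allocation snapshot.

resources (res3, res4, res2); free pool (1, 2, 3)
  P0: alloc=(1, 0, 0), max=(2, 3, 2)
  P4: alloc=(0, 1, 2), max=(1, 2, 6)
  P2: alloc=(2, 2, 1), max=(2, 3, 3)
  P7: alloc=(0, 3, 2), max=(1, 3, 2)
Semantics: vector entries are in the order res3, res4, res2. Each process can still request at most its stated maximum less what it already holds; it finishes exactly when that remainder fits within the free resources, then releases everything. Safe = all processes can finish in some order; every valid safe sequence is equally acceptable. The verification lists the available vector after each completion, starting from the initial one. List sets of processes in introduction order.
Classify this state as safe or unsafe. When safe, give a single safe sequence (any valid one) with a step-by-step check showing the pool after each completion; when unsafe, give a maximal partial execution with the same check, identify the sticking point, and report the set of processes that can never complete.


The state is SAFE; one workable sequence: P2, P4, P0, P7.
Key observation: at P4 the run first touches a limit — (1, 1, 4) against (3, 4, 4), exact on a resource it actually requests.
Check, step by step:
  pool = (1, 2, 3)
  P2: need (0, 1, 2) fits (1, 2, 3); releases (2, 2, 1), pool now (3, 4, 4)
  P4: need (1, 1, 4) fits (3, 4, 4); releases (0, 1, 2), pool now (3, 5, 6)
  P0: need (1, 3, 2) fits (3, 5, 6); releases (1, 0, 0), pool now (4, 5, 6)
  P7: need (1, 0, 0) fits (4, 5, 6); releases (0, 3, 2), pool now (4, 8, 8)


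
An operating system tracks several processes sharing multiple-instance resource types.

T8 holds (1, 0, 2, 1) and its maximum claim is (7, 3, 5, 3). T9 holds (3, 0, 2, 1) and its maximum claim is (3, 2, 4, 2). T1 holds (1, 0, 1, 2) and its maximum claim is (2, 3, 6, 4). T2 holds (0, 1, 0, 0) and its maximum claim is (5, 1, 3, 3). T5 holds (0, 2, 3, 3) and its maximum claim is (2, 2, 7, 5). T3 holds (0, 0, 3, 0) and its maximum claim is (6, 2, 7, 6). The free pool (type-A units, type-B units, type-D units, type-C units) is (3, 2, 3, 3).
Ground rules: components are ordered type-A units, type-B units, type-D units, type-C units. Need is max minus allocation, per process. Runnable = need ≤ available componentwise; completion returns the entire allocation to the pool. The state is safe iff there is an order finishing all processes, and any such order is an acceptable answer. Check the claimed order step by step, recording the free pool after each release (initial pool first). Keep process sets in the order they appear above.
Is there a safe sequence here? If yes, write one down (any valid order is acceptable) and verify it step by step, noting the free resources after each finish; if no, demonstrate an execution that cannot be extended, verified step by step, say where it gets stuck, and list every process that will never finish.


SAFE — a valid safe sequence is T9, T5, T2, T3, T8, T1.
Key observation: at T9 the run first touches a limit — (0, 2, 2, 1) against (3, 2, 3, 3), exact on a resource it actually requests.
Walking it through:
  pool = (3, 2, 3, 3)
  run T9 (needs (0, 2, 2, 1), free (3, 2, 3, 3)); after release of (3, 0, 2, 1) the pool is (6, 2, 5, 4)
  run T5 (needs (2, 0, 4, 2), free (6, 2, 5, 4)); after release of (0, 2, 3, 3) the pool is (6, 4, 8, 7)
  run T2 (needs (5, 0, 3, 3), free (6, 4, 8, 7)); after release of (0, 1, 0, 0) the pool is (6, 5, 8, 7)
  run T3 (needs (6, 2, 4, 6), free (6, 5, 8, 7)); after release of (0, 0, 3, 0) the pool is (6, 5, 11, 7)
  run T8 (needs (6, 3, 3, 2), free (6, 5, 11, 7)); after release of (1, 0, 2, 1) the pool is (7, 5, 13, 8)
  run T1 (needs (1, 3, 5, 2), free (7, 5, 13, 8)); after release of (1, 0, 1, 2) the pool is (8, 5, 14, 10)


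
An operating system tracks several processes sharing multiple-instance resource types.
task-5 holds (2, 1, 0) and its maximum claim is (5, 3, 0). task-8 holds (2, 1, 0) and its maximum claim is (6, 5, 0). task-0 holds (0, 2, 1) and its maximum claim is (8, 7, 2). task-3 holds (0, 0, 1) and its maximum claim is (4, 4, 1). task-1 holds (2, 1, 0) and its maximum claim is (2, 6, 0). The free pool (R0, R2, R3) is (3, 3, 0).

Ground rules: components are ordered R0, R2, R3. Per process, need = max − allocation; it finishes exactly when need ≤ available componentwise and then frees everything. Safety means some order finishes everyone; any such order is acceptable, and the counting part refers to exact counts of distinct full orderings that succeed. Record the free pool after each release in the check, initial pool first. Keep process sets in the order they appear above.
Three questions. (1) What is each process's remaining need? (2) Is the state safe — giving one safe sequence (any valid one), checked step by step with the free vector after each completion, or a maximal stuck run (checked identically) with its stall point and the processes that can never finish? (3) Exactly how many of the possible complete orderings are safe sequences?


(1) Outstanding need per process (order R0, R2, R3):
  task-5: (3, 2, 0)
  task-8: (4, 4, 0)
  task-0: (8, 5, 1)
  task-3: (4, 4, 0)
  task-1: (0, 5, 0)
(2) SAFE, for example via the order task-5, task-8, task-3, task-1, task-0.
Key observation: task-5 marks the first exact bind of the order: its need (3, 2, 0) fits the free (3, 3, 0) with zero slack on a requested resource.
Check, step by step:
  pool = (3, 3, 0)
  run task-5 (needs (3, 2, 0), free (3, 3, 0)); after release of (2, 1, 0) the pool is (5, 4, 0)
  run task-8 (needs (4, 4, 0), free (5, 4, 0)); after release of (2, 1, 0) the pool is (7, 5, 0)
  run task-3 (needs (4, 4, 0), free (7, 5, 0)); after release of (0, 0, 1) the pool is (7, 5, 1)
  run task-1 (needs (0, 5, 0), free (7, 5, 1)); after release of (2, 1, 0) the pool is (9, 6, 1)
  run task-0 (needs (8, 5, 1), free (9, 6, 1)); after release of (0, 2, 1) the pool is (9, 8, 2)
(3) Precisely 3 of the possible complete orderings are safe sequences.


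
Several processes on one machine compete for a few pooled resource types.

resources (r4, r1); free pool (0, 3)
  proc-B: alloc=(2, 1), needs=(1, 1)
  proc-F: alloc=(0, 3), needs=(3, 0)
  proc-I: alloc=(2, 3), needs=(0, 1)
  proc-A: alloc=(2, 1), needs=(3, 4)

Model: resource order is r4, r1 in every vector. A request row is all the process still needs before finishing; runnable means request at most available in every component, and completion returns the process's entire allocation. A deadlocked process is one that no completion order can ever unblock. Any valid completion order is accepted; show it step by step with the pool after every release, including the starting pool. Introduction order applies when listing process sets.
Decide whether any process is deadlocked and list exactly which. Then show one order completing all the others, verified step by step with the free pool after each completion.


Nothing here is deadlocked.
Key observation: proc-I fits the free pool immediately, and its release cascades until everyone finishes.
One completion order for the rest: proc-I, proc-B, proc-A, proc-F. Step-by-step check:
  pool = (0, 3)
  run proc-I (needs (0, 1), free (0, 3)); after release of (2, 3) the pool is (2, 6)
  run proc-B (needs (1, 1), free (2, 6)); after release of (2, 1) the pool is (4, 7)
  run proc-A (needs (3, 4), free (4, 7)); after release of (2, 1) the pool is (6, 8)
  run proc-F (needs (3, 0), free (6, 8)); after release of (0, 3) the pool is (6, 11)


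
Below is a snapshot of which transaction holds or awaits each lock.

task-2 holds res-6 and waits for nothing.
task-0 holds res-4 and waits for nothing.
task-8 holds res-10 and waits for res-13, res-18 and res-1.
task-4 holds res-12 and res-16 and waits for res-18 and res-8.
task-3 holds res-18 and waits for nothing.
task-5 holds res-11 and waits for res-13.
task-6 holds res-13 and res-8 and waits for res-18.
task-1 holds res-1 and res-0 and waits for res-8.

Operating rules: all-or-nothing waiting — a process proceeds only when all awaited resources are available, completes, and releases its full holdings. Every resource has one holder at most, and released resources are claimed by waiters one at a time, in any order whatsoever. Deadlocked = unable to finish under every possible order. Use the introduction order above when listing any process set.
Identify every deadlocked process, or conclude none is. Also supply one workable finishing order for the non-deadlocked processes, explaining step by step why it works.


Nothing here is deadlocked.
Key observation: all waits point, directly or indirectly, at processes that can finish, so nothing is permanently blocked.
One completion order for the rest: task-0, task-2, task-3, task-6, task-1, task-8, task-4, task-5.
Check, step by step:
  task-0 waits on nothing -> runs at once and releases res-4
  task-2 waits on nothing -> runs at once and releases res-6
  task-3 waits on nothing -> runs at once and releases res-18
  task-6: everything it awaited (res-18) is free; runs, freeing res-13 and res-8
  task-1: everything it awaited (res-8) is free; runs, freeing res-1 and res-0
  task-8: everything it awaited (res-13, res-18 and res-1) is free; runs, freeing res-10
  task-4: everything it awaited (res-18 and res-8) is free; runs, freeing res-12 and res-16
  task-5: everything it awaited (res-13) is free; runs, freeing res-11


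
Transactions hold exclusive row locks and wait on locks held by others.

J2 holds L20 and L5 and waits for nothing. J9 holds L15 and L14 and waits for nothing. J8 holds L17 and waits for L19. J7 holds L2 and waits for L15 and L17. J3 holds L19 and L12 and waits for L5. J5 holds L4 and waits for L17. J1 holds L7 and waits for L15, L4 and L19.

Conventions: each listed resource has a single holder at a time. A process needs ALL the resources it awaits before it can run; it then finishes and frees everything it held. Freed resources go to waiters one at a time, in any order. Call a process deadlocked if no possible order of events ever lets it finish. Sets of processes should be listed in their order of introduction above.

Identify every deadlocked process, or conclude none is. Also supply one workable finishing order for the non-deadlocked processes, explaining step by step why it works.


No process is deadlocked.
Key observation: no waiting chain loops back on itself — every chain ends at a process that waits on nothing, so everyone eventually runs.
A valid finishing order for the others: J9, J2, J3, J8, J5, J1, J7.
Step-by-step check:
  J9: no waits; runs immediately, freeing L15 and L14
  J2: no waits; runs immediately, freeing L20 and L5
  J3: everything it awaited (L5) is free; runs, freeing L19 and L12
  J8: everything it awaited (L19) is free; runs, freeing L17
  J5: everything it awaited (L17) is free; runs, freeing L4
  J1: everything it awaited (L15, L4 and L19) is free; runs, freeing L7
  J7: everything it awaited (L15 and L17) is free; runs, freeing L2
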